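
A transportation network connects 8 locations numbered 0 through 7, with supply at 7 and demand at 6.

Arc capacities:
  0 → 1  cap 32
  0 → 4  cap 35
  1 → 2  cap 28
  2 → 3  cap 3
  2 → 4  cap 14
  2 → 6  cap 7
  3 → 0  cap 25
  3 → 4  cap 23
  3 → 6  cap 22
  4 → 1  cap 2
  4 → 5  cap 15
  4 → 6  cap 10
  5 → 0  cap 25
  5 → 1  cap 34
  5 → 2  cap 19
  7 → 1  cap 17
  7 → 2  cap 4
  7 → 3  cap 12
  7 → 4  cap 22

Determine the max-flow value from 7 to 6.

augment #1: 7→2→6 bottleneck 4, total now 4
augment #2: 7→3→6 bottleneck 12, total now 16
augment #3: 7→4→6 bottleneck 10, total now 26
augment #4: 7→1→2→6 bottleneck 3, total now 29
augment #5: 7→1→2→3→6 bottleneck 3, total now 32

Maximum flow value: 32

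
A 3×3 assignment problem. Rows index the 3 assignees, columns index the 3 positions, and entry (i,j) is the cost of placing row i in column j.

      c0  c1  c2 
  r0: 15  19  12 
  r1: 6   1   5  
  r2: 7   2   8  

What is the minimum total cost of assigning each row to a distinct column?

Minimum assignment cost: 20

one of 2 optimal assignments: row0→col2 (cost 12), row1→col0 (cost 6), row2→col1 (cost 2)
total = 12 + 6 + 2 = 20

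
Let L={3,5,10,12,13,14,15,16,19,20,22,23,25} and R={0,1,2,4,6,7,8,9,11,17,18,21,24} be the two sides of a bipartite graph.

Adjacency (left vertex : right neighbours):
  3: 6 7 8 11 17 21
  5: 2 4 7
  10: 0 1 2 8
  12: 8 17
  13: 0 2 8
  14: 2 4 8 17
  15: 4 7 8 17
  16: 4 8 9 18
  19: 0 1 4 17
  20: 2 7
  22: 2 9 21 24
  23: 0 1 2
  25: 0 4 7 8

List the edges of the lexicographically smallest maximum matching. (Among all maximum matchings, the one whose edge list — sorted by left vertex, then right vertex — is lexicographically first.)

Lex-smallest maximum matching: {(3,6), (5,2), (10,0), (12,8), (14,4), (15,7), (16,9), (19,17), (22,21), (23,1)}

|M| = 10 (so the lex-smallest maximum matching has 10 edges)
process left vertices in ascending order; for each, take the smallest-labelled available neighbour that still permits 10 edges overall, or leave it unmatched if none does
lex-smallest matching: {3-6, 5-2, 10-0, 12-8, 14-4, 15-7, 16-9, 19-17, 22-21, 23-1}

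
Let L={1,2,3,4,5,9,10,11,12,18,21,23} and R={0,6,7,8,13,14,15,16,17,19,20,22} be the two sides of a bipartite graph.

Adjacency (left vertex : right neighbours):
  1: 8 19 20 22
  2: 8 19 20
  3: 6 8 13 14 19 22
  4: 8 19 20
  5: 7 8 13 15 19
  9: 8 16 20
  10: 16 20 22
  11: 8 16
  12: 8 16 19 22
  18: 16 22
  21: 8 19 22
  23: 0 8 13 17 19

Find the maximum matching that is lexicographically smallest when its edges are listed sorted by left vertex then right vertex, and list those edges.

Lex-smallest maximum matching: {(1,8), (2,19), (3,6), (4,20), (5,7), (9,16), (10,22), (23,0)}

|M| = 8 (so the lex-smallest maximum matching has 8 edges)
process left vertices in ascending order; for each, take the smallest-labelled available neighbour that still permits 8 edges overall, or leave it unmatched if none does
lex-smallest matching: {1-8, 2-19, 3-6, 4-20, 5-7, 9-16, 10-22, 23-0}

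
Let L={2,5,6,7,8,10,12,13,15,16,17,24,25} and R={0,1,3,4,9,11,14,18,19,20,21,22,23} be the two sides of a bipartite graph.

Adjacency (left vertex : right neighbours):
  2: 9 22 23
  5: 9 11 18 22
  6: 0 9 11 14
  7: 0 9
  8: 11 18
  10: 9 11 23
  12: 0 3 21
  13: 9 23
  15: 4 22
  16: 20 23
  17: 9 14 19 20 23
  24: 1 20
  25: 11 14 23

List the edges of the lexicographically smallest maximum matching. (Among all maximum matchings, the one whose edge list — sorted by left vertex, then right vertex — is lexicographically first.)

|M| = 12 (so the lex-smallest maximum matching has 12 edges)
process left vertices in ascending order; for each, take the smallest-labelled available neighbour that still permits 12 edges overall, or leave it unmatched if none does
lex-smallest matching: {2-9, 5-22, 6-0, 8-18, 10-11, 12-3, 13-23, 15-4, 16-20, 17-19, 24-1, 25-14}

Lex-smallest maximum matching: {(2,9), (5,22), (6,0), (8,18), (10,11), (12,3), (13,23), (15,4), (16,20), (17,19), (24,1), (25,14)}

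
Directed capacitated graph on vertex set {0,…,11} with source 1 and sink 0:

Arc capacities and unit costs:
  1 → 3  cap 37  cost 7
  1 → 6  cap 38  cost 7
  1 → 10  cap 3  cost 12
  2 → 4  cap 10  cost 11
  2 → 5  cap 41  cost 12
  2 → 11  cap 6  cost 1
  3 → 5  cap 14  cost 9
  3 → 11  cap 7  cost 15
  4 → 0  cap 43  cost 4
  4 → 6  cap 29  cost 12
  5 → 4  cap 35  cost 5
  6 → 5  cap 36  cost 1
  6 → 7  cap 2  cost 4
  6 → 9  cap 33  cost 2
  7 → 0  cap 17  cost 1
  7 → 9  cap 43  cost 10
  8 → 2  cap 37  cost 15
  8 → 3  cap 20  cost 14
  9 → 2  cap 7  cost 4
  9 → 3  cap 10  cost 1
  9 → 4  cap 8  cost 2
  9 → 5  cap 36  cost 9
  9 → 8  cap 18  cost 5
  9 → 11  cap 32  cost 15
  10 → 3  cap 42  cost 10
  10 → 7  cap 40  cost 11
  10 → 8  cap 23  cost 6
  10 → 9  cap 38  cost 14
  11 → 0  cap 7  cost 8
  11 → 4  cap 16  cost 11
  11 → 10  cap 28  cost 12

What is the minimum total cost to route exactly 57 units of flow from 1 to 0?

shortest-cost path #1: 1→6→7→0 push 2 @ unit cost 12 (adds 24)
shortest-cost path #2: 1→6→9→4→0 push 8 @ unit cost 15 (adds 120)
shortest-cost path #3: 1→6→5→4→0 push 28 @ unit cost 17 (adds 476)
shortest-cost path #4: 1→10→7→0 push 3 @ unit cost 24 (adds 72)
shortest-cost path #5: 1→3→5→4→0 push 7 @ unit cost 25 (adds 175)
shortest-cost path #6: 1→3→11→0 push 7 @ unit cost 30 (adds 210)
shortest-cost path #7: 1→3→5→6→9→2→11→10→7→0 push 2 @ unit cost 46 (adds 92)
total cost = 1169

Minimum cost for 57 units: 1169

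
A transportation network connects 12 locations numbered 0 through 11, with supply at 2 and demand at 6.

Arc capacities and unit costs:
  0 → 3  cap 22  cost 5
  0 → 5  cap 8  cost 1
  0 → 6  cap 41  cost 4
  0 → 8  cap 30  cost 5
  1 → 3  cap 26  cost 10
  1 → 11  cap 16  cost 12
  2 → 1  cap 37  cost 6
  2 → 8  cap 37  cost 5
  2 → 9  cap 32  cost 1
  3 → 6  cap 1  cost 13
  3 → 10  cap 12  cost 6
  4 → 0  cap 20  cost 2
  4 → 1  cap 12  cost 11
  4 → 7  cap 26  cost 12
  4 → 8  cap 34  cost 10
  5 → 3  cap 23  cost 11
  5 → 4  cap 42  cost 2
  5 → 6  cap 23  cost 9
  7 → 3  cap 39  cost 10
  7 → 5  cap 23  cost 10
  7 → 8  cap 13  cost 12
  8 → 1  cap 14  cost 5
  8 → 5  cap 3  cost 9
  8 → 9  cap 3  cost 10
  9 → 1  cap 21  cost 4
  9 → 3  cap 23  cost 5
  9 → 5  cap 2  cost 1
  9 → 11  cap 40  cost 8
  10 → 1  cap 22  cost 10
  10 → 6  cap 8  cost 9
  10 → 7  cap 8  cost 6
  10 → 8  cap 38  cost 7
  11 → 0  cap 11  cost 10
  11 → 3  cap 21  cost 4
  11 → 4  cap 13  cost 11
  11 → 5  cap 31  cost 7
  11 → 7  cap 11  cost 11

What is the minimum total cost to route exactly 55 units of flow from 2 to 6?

shortest-cost path #1: 2→9→5→4→0→6 push 2 @ unit cost 10 (adds 20)
shortest-cost path #2: 2→9→3→6 push 1 @ unit cost 19 (adds 19)
shortest-cost path #3: 2→9→3→10→6 push 8 @ unit cost 21 (adds 168)
shortest-cost path #4: 2→8→5→4→0→6 push 3 @ unit cost 22 (adds 66)
shortest-cost path #5: 2→9→11→0→6 push 11 @ unit cost 23 (adds 253)
shortest-cost path #6: 2→9→11→5→4→0→6 push 10 @ unit cost 24 (adds 240)
shortest-cost path #7: 2→1→11→5→4→0→6 push 5 @ unit cost 33 (adds 165)
shortest-cost path #8: 2→1→11→5→6 push 11 @ unit cost 34 (adds 374)
shortest-cost path #9: 2→1→3→9→11→5→6 push 4 @ unit cost 35 (adds 140)
total cost = 1445

Minimum cost for 55 units: 1445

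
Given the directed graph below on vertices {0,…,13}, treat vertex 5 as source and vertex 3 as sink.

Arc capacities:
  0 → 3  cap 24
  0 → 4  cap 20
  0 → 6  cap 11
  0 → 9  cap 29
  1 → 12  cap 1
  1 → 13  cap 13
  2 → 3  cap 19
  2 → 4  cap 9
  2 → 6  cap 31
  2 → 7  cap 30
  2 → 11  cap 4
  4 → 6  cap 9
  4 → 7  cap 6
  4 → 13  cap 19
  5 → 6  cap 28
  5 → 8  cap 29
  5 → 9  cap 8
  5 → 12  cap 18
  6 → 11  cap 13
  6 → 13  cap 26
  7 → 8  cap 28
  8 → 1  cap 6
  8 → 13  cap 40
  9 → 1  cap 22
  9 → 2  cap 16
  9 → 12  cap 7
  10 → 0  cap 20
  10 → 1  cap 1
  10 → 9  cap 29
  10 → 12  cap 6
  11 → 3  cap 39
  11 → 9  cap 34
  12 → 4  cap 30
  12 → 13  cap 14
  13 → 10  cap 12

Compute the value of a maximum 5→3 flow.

Maximum flow value: 33

augment #1: 5→6→11→3 bottleneck 13, total now 13
augment #2: 5→9→2→3 bottleneck 8, total now 21
augment #3: 5→6→13→10→0→3 bottleneck 12, total now 33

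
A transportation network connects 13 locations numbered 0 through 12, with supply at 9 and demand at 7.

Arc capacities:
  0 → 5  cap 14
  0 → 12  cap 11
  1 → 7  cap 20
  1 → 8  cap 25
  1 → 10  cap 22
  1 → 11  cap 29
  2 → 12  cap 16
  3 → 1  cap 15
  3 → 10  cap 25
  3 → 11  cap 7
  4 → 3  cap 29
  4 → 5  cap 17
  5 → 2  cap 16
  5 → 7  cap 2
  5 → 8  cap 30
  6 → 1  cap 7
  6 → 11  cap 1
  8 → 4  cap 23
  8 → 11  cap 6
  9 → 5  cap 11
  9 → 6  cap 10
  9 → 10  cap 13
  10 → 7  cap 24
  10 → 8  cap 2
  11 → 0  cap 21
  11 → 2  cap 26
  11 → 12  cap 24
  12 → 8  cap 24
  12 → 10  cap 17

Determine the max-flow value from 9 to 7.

augment #1: 9→5→7 bottleneck 2, total now 2
augment #2: 9→10→7 bottleneck 13, total now 15
augment #3: 9→6→1→7 bottleneck 7, total now 22
augment #4: 9→5→2→12→10→7 bottleneck 9, total now 31
augment #5: 9→6→11→12→10→7 bottleneck 1, total now 32

Maximum flow value: 32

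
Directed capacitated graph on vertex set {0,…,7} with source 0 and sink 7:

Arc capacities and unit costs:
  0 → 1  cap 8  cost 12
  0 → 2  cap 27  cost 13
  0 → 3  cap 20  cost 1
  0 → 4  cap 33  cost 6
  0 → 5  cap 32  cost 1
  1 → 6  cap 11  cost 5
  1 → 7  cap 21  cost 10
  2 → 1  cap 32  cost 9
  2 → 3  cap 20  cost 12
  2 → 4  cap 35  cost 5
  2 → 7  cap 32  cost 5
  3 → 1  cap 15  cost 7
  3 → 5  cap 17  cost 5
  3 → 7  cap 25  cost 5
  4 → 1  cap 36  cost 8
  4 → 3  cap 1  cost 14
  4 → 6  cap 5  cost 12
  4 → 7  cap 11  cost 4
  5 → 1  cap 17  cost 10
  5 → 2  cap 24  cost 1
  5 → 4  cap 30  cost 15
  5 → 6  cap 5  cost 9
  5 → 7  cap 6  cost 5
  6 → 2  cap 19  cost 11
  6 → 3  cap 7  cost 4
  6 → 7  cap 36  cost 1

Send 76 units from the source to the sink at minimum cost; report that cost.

shortest-cost path #1: 0→3→7 push 20 @ unit cost 6 (adds 120)
shortest-cost path #2: 0→5→7 push 6 @ unit cost 6 (adds 36)
shortest-cost path #3: 0→5→2→7 push 24 @ unit cost 7 (adds 168)
shortest-cost path #4: 0→4→7 push 11 @ unit cost 10 (adds 110)
shortest-cost path #5: 0→5→6→7 push 2 @ unit cost 11 (adds 22)
shortest-cost path #6: 0→2→7 push 8 @ unit cost 18 (adds 144)
shortest-cost path #7: 0→1→6→7 push 5 @ unit cost 18 (adds 90)
total cost = 690

Minimum cost for 76 units: 690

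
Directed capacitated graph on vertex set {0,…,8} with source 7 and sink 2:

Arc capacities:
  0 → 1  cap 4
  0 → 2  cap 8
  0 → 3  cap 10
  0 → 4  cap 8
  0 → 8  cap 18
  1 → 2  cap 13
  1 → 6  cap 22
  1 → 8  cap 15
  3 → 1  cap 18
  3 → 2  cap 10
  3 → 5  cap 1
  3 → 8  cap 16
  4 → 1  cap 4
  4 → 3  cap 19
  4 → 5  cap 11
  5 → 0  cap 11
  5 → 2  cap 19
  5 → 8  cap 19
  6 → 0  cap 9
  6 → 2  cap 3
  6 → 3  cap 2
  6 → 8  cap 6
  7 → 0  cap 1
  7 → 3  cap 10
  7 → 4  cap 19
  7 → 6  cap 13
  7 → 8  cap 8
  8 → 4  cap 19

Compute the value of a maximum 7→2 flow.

Maximum flow value: 46

augment #1: 7→0→2 bottleneck 1, total now 1
augment #2: 7→3→2 bottleneck 10, total now 11
augment #3: 7→6→2 bottleneck 3, total now 14
augment #4: 7→4→1→2 bottleneck 4, total now 18
augment #5: 7→4→5→2 bottleneck 11, total now 29
augment #6: 7→6→0→2 bottleneck 7, total now 36
augment #7: 7→4→3→1→2 bottleneck 4, total now 40
augment #8: 7→6→0→1→2 bottleneck 2, total now 42
augment #9: 7→6→3→1→2 bottleneck 1, total now 43
augment #10: 7→8→4→3→1→2 bottleneck 2, total now 45
augment #11: 7→8→4→3→5→2 bottleneck 1, total now 46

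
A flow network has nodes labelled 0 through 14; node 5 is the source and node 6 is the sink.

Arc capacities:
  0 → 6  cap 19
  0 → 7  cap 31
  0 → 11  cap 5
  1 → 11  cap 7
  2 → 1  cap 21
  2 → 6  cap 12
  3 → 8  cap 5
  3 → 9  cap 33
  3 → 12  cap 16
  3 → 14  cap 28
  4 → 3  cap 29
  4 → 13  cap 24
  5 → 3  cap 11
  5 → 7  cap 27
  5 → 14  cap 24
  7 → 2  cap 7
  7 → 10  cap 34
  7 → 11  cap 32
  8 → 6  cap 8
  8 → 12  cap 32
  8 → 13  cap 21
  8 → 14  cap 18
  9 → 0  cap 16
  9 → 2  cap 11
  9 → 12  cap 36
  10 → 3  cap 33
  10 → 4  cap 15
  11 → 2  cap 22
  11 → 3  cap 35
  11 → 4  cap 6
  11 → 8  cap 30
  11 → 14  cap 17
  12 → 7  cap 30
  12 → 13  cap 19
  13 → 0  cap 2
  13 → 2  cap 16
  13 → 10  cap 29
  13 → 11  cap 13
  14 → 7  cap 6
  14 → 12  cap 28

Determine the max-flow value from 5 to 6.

augment #1: 5→3→8→6 bottleneck 5, total now 5
augment #2: 5→7→2→6 bottleneck 7, total now 12
augment #3: 5→3→9→0→6 bottleneck 6, total now 18
augment #4: 5→7→11→2→6 bottleneck 5, total now 23
augment #5: 5→7→11→8→6 bottleneck 3, total now 26
augment #6: 5→14→12→13→0→6 bottleneck 2, total now 28
augment #7: 5→7→10→3→9→0→6 bottleneck 10, total now 38

Maximum flow value: 38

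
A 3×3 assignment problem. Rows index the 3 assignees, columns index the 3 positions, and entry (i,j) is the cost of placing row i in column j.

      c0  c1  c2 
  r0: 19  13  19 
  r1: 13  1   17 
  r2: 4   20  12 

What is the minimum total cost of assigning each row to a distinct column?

Minimum assignment cost: 24

optimal assignment: row0→col2 (cost 19), row1→col1 (cost 1), row2→col0 (cost 4)
total = 19 + 1 + 4 = 24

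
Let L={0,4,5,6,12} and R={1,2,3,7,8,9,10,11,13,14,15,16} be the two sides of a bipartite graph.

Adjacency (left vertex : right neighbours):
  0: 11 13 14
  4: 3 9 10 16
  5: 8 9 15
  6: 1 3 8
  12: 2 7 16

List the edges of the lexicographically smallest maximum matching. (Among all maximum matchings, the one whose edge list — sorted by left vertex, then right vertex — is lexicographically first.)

|M| = 5 (so the lex-smallest maximum matching has 5 edges)
process left vertices in ascending order; for each, take the smallest-labelled available neighbour that still permits 5 edges overall, or leave it unmatched if none does
lex-smallest matching: {0-11, 4-3, 5-8, 6-1, 12-2}

Lex-smallest maximum matching: {(0,11), (4,3), (5,8), (6,1), (12,2)}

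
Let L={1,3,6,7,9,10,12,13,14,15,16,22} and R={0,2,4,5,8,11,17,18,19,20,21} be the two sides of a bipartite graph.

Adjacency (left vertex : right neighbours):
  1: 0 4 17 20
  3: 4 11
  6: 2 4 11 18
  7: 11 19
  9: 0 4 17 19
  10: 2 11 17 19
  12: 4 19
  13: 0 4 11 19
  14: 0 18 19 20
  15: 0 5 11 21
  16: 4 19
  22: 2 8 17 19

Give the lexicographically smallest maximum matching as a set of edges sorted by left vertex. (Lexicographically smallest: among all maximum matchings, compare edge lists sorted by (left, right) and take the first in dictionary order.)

|M| = 10 (so the lex-smallest maximum matching has 10 edges)
process left vertices in ascending order; for each, take the smallest-labelled available neighbour that still permits 10 edges overall, or leave it unmatched if none does
lex-smallest matching: {1-0, 3-4, 6-18, 7-11, 9-17, 10-2, 12-19, 14-20, 15-5, 22-8}

Lex-smallest maximum matching: {(1,0), (3,4), (6,18), (7,11), (9,17), (10,2), (12,19), (14,20), (15,5), (22,8)}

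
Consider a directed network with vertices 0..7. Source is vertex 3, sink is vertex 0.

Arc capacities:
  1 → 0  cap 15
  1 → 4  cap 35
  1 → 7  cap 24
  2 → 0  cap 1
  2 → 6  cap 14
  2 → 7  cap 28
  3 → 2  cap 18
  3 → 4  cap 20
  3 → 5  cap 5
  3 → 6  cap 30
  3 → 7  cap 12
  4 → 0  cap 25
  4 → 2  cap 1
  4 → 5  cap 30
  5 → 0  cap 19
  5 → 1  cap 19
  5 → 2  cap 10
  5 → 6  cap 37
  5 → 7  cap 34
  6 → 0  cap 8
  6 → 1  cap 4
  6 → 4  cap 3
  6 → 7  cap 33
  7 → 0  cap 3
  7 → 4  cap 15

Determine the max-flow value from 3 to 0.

augment #1: 3→2→0 bottleneck 1, total now 1
augment #2: 3→4→0 bottleneck 20, total now 21
augment #3: 3→5→0 bottleneck 5, total now 26
augment #4: 3→6→0 bottleneck 8, total now 34
augment #5: 3→7→0 bottleneck 3, total now 37
augment #6: 3→6→1→0 bottleneck 4, total now 41
augment #7: 3→6→4→0 bottleneck 3, total now 44
augment #8: 3→7→4→0 bottleneck 2, total now 46
augment #9: 3→7→4→5→0 bottleneck 7, total now 53
augment #10: 3→2→7→4→5→0 bottleneck 6, total now 59

Maximum flow value: 59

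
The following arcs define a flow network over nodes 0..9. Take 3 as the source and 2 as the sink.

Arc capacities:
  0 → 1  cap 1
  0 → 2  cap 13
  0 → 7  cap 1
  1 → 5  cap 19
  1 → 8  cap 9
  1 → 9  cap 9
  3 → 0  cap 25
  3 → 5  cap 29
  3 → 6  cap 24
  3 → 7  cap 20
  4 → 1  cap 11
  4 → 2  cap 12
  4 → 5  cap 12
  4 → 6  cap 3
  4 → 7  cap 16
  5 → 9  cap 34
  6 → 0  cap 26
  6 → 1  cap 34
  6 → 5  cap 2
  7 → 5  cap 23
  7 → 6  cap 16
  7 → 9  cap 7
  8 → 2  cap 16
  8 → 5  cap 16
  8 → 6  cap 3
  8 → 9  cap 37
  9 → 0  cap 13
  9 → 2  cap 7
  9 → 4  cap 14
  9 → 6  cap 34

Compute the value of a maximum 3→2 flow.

augment #1: 3→0→2 bottleneck 13, total now 13
augment #2: 3→5→9→2 bottleneck 7, total now 20
augment #3: 3→0→1→8→2 bottleneck 1, total now 21
augment #4: 3→5→9→4→2 bottleneck 12, total now 33
augment #5: 3→6→1→8→2 bottleneck 8, total now 41

Maximum flow value: 41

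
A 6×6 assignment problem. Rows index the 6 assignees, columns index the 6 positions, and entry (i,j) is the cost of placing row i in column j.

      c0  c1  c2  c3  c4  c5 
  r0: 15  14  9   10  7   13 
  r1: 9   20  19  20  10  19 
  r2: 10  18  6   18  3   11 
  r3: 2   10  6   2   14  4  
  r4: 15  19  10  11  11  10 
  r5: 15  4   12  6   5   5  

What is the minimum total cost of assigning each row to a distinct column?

optimal assignment: row0→col2 (cost 9), row1→col0 (cost 9), row2→col4 (cost 3), row3→col3 (cost 2), row4→col5 (cost 10), row5→col1 (cost 4)
total = 9 + 9 + 3 + 2 + 10 + 4 = 37

Minimum assignment cost: 37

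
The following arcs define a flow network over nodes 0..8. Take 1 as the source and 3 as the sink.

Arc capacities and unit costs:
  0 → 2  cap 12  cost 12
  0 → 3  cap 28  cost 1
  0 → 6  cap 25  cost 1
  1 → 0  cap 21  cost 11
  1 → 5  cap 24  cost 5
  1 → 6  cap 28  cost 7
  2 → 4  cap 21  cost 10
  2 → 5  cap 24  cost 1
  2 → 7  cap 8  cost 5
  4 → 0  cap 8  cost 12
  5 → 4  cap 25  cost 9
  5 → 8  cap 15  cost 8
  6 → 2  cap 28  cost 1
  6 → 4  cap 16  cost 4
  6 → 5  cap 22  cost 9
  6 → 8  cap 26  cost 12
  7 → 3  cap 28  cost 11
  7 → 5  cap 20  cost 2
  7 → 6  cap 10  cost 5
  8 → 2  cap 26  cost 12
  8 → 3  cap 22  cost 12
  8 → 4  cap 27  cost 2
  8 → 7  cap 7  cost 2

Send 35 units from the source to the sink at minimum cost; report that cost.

Minimum cost for 35 units: 588

shortest-cost path #1: 1→0→3 push 21 @ unit cost 12 (adds 252)
shortest-cost path #2: 1→6→2→7→3 push 8 @ unit cost 24 (adds 192)
shortest-cost path #3: 1→6→4→0→3 push 6 @ unit cost 24 (adds 144)
total cost = 588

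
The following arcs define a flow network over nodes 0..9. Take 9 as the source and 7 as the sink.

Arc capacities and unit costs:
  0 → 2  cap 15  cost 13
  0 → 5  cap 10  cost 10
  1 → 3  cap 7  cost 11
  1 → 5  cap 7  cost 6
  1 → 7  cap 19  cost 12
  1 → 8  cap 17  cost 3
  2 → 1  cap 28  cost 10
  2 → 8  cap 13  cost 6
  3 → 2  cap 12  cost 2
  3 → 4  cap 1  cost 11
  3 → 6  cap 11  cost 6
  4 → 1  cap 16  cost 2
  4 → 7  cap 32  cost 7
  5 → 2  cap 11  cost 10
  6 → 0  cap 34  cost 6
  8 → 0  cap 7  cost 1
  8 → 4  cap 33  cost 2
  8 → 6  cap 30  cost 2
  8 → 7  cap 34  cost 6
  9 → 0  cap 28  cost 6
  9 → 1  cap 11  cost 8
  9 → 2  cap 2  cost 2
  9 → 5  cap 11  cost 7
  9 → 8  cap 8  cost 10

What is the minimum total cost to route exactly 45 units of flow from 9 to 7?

Minimum cost for 45 units: 1189

shortest-cost path #1: 9→2→8→7 push 2 @ unit cost 14 (adds 28)
shortest-cost path #2: 9→8→7 push 8 @ unit cost 16 (adds 128)
shortest-cost path #3: 9→1→8→7 push 11 @ unit cost 17 (adds 187)
shortest-cost path #4: 9→5→2→8→7 push 11 @ unit cost 29 (adds 319)
shortest-cost path #5: 9→0→2→1→8→7 push 2 @ unit cost 38 (adds 76)
shortest-cost path #6: 9→0→2→1→7 push 11 @ unit cost 41 (adds 451)
total cost = 1189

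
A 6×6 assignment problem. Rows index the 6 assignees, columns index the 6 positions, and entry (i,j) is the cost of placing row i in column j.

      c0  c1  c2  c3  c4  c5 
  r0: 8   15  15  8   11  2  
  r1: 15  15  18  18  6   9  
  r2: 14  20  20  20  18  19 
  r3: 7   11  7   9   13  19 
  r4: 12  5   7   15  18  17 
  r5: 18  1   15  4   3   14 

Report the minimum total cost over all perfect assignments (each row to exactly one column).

optimal assignment: row0→col5 (cost 2), row1→col4 (cost 6), row2→col0 (cost 14), row3→col2 (cost 7), row4→col1 (cost 5), row5→col3 (cost 4)
total = 2 + 6 + 14 + 7 + 5 + 4 = 38

Minimum assignment cost: 38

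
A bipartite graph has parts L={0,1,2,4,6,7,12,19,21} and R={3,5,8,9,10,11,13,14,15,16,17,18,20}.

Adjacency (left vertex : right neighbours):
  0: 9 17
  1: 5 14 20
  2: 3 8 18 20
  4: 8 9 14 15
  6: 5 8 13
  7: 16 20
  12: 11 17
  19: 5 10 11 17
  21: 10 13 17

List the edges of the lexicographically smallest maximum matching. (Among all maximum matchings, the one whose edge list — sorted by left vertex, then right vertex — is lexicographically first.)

|M| = 9 (so the lex-smallest maximum matching has 9 edges)
process left vertices in ascending order; for each, take the smallest-labelled available neighbour that still permits 9 edges overall, or leave it unmatched if none does
lex-smallest matching: {0-9, 1-5, 2-3, 4-8, 6-13, 7-16, 12-11, 19-10, 21-17}

Lex-smallest maximum matching: {(0,9), (1,5), (2,3), (4,8), (6,13), (7,16), (12,11), (19,10), (21,17)}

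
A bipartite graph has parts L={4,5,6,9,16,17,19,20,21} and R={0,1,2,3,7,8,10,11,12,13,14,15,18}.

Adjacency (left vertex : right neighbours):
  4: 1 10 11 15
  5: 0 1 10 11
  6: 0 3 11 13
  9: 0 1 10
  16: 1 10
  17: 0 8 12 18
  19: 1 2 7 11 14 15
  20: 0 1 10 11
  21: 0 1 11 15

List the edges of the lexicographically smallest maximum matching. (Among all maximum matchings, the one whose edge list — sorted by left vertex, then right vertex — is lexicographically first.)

Lex-smallest maximum matching: {(4,1), (5,0), (6,3), (9,10), (17,8), (19,2), (20,11), (21,15)}

|M| = 8 (so the lex-smallest maximum matching has 8 edges)
process left vertices in ascending order; for each, take the smallest-labelled available neighbour that still permits 8 edges overall, or leave it unmatched if none does
lex-smallest matching: {4-1, 5-0, 6-3, 9-10, 17-8, 19-2, 20-11, 21-15}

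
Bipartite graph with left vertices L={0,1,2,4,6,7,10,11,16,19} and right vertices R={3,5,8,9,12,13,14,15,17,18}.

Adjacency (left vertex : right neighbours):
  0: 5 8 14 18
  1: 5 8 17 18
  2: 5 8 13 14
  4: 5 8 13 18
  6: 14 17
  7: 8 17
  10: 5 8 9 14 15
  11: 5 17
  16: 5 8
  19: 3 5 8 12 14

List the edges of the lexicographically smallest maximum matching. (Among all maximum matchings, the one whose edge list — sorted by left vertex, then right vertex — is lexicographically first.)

|M| = 8 (so the lex-smallest maximum matching has 8 edges)
process left vertices in ascending order; for each, take the smallest-labelled available neighbour that still permits 8 edges overall, or leave it unmatched if none does
lex-smallest matching: {0-5, 1-8, 2-13, 4-18, 6-14, 7-17, 10-9, 19-3}

Lex-smallest maximum matching: {(0,5), (1,8), (2,13), (4,18), (6,14), (7,17), (10,9), (19,3)}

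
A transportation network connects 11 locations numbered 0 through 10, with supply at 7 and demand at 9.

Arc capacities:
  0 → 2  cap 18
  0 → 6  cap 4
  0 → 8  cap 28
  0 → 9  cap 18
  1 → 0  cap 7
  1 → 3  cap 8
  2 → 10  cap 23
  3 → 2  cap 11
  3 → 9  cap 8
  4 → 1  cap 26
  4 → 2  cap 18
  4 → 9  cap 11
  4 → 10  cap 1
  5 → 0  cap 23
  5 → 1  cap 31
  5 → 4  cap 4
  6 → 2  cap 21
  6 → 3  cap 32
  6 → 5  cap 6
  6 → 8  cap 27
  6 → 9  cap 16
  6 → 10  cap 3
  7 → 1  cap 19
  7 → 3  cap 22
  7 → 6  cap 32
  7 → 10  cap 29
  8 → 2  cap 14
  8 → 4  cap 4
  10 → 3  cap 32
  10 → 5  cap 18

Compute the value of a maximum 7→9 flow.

augment #1: 7→3→9 bottleneck 8, total now 8
augment #2: 7→6→9 bottleneck 16, total now 24
augment #3: 7→1→0→9 bottleneck 7, total now 31
augment #4: 7→6→5→0→9 bottleneck 6, total now 37
augment #5: 7→6→8→4→9 bottleneck 4, total now 41
augment #6: 7→10→5→0→9 bottleneck 5, total now 46
augment #7: 7→10→5→4→9 bottleneck 4, total now 50

Maximum flow value: 50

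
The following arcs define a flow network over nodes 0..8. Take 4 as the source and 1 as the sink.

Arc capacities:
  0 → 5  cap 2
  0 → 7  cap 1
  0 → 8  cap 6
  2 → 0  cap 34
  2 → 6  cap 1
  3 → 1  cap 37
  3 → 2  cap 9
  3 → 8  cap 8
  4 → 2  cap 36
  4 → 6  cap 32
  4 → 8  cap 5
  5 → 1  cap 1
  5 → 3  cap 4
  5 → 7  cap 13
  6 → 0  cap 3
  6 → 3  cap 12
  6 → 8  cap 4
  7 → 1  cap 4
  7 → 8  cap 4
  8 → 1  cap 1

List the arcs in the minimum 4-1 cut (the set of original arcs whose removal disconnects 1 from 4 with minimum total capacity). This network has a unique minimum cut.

augment #1: 4→8→1 push 1
augment #2: 4→6→3→1 push 12
augment #3: 4→2→0→5→1 push 1
augment #4: 4→2→0→7→1 push 1
augment #5: 4→2→0→5→3→1 push 1
max flow = 16; residual-reachable set from 4 gives S-side
cut edges (S→T): {(0,5), (0,7), (6,3), (8,1)} total cap 16

Min-cut arcs: {(0,5), (0,7), (6,3), (8,1)} (total capacity 16)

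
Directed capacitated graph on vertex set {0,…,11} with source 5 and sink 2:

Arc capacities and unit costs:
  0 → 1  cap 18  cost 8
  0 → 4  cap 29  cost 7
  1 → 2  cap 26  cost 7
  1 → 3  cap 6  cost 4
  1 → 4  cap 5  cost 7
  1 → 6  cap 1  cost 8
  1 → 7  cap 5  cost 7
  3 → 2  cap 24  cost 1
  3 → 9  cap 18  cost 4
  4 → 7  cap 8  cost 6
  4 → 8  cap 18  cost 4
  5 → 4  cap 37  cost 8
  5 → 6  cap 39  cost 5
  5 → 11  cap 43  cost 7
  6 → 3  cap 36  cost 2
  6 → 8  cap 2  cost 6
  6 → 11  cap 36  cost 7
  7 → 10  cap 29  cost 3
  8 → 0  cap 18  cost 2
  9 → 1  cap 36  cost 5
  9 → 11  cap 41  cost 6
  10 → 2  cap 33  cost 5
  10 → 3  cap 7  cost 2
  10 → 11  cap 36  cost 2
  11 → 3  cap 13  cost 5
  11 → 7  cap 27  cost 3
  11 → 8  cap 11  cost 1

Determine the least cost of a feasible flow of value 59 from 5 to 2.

Minimum cost for 59 units: 860

shortest-cost path #1: 5→6→3→2 push 24 @ unit cost 8 (adds 192)
shortest-cost path #2: 5→11→7→10→2 push 27 @ unit cost 18 (adds 486)
shortest-cost path #3: 5→4→7→10→2 push 2 @ unit cost 22 (adds 44)
shortest-cost path #4: 5→6→3→9→1→2 push 6 @ unit cost 23 (adds 138)
total cost = 860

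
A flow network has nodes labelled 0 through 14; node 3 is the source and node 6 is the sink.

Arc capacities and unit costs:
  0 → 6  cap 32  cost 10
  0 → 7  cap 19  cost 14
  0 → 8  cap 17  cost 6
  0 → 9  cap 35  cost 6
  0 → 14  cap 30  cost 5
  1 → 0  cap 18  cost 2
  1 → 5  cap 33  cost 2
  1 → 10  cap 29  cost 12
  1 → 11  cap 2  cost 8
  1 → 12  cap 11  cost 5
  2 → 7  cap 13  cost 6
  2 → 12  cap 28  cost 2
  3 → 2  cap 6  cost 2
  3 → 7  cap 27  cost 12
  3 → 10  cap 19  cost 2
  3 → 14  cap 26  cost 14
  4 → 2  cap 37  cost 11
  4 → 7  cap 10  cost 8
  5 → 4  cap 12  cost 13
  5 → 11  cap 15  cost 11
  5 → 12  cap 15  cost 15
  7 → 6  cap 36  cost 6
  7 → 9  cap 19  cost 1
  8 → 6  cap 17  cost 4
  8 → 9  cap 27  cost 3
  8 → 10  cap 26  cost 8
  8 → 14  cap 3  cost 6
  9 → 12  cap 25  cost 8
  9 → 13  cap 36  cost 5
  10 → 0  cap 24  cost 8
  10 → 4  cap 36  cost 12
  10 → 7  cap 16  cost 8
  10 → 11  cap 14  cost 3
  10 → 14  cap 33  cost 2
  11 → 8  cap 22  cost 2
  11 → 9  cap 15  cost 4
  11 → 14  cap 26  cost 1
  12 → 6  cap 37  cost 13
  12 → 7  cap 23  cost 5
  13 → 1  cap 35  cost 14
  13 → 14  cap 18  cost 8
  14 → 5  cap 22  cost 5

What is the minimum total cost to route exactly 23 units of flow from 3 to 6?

Minimum cost for 23 units: 286

shortest-cost path #1: 3→10→11→8→6 push 14 @ unit cost 11 (adds 154)
shortest-cost path #2: 3→2→7→6 push 6 @ unit cost 14 (adds 84)
shortest-cost path #3: 3→10→7→6 push 3 @ unit cost 16 (adds 48)
total cost = 286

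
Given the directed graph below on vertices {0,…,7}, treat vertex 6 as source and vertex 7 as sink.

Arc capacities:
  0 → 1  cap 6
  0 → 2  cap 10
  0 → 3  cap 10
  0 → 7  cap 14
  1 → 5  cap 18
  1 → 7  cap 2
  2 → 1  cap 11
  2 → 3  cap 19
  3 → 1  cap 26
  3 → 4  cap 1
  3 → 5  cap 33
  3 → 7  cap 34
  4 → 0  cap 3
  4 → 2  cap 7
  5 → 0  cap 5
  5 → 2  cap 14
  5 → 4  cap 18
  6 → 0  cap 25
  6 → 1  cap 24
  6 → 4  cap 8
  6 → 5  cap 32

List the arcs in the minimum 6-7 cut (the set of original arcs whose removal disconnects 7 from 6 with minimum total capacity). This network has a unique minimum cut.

Min-cut arcs: {(0,3), (0,7), (1,7), (2,3)} (total capacity 45)

augment #1: 6→0→7 push 14
augment #2: 6→1→7 push 2
augment #3: 6→0→3→7 push 10
augment #4: 6→0→2→3→7 push 1
augment #5: 6→4→2→3→7 push 7
augment #6: 6→5→2→3→7 push 11
max flow = 45; residual-reachable set from 6 gives S-side
cut edges (S→T): {(0,3), (0,7), (1,7), (2,3)} total cap 45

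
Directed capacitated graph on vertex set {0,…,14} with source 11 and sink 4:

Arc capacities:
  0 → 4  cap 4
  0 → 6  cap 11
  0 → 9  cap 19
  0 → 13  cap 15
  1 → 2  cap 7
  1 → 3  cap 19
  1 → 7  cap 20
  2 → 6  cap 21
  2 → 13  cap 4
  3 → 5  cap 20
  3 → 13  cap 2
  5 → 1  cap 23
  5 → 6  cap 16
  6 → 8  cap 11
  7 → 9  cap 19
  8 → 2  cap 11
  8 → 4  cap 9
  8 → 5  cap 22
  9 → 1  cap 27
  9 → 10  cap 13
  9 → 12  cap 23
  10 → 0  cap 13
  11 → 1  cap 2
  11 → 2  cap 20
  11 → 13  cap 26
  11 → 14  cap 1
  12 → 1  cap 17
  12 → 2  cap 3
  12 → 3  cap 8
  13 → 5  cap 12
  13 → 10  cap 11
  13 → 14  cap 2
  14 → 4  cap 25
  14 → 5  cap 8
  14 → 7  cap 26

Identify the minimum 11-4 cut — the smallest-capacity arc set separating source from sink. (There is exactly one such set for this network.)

Min-cut arcs: {(0,4), (8,4), (11,14), (13,14)} (total capacity 16)

augment #1: 11→14→4 push 1
augment #2: 11→13→14→4 push 2
augment #3: 11→2→6→8→4 push 9
augment #4: 11→13→10→0→4 push 4
max flow = 16; residual-reachable set from 11 gives S-side
cut edges (S→T): {(0,4), (8,4), (11,14), (13,14)} total cap 16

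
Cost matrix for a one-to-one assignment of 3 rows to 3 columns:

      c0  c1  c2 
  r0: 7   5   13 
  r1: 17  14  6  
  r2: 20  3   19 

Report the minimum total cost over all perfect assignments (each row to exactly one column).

optimal assignment: row0→col0 (cost 7), row1→col2 (cost 6), row2→col1 (cost 3)
total = 7 + 6 + 3 = 16

Minimum assignment cost: 16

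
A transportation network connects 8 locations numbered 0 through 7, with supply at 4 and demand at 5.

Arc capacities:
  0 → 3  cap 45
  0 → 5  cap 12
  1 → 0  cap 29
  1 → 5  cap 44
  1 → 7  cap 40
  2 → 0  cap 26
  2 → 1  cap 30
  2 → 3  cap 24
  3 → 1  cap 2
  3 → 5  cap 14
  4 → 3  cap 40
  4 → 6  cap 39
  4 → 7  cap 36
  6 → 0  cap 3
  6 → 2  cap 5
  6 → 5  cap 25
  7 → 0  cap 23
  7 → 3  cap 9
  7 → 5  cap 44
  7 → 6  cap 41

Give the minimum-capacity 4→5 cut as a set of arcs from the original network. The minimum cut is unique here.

Min-cut arcs: {(3,1), (3,5), (4,7), (6,0), (6,2), (6,5)} (total capacity 85)

augment #1: 4→3→5 push 14
augment #2: 4→6→5 push 25
augment #3: 4→7→5 push 36
augment #4: 4→3→1→5 push 2
augment #5: 4→6→0→5 push 3
augment #6: 4→6→2→0→5 push 5
max flow = 85; residual-reachable set from 4 gives S-side
cut edges (S→T): {(3,1), (3,5), (4,7), (6,0), (6,2), (6,5)} total cap 85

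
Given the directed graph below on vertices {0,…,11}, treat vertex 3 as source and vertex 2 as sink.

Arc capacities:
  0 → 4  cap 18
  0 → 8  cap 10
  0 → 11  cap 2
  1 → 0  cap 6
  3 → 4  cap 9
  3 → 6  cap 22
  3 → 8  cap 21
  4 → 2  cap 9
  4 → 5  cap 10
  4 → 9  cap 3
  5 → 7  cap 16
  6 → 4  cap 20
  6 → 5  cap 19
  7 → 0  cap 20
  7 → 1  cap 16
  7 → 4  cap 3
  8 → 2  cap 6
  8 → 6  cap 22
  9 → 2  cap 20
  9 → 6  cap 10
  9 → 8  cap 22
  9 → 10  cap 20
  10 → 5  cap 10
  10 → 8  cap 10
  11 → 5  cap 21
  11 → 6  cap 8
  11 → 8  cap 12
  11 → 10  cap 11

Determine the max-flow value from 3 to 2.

Maximum flow value: 18

augment #1: 3→4→2 bottleneck 9, total now 9
augment #2: 3→8→2 bottleneck 6, total now 15
augment #3: 3→6→4→9→2 bottleneck 3, total now 18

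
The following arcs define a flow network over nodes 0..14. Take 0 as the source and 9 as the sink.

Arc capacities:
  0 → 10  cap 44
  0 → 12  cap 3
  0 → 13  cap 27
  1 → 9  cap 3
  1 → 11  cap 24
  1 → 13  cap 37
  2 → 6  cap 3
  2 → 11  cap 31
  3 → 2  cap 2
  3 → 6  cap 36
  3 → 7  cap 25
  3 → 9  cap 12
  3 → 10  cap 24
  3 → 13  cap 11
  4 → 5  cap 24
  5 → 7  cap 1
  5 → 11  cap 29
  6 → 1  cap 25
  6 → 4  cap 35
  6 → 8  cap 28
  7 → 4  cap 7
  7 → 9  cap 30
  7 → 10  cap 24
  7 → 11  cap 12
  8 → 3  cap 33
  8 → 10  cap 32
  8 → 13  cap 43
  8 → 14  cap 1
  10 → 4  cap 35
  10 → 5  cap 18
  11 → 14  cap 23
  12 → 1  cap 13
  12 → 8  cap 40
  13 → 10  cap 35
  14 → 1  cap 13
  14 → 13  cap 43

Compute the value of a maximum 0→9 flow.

Maximum flow value: 7

augment #1: 0→12→1→9 bottleneck 3, total now 3
augment #2: 0→10→5→7→9 bottleneck 1, total now 4
augment #3: 0→10→5→11→14→1→12→8→3→9 bottleneck 3, total now 7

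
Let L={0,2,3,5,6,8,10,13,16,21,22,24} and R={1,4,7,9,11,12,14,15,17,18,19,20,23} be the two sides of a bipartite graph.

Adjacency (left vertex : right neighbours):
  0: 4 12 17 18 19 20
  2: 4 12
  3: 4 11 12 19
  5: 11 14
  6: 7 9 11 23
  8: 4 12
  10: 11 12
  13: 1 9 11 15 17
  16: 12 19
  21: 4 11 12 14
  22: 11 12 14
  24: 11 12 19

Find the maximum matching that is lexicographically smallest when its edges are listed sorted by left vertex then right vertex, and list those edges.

|M| = 8 (so the lex-smallest maximum matching has 8 edges)
process left vertices in ascending order; for each, take the smallest-labelled available neighbour that still permits 8 edges overall, or leave it unmatched if none does
lex-smallest matching: {0-17, 2-4, 3-11, 5-14, 6-7, 8-12, 13-1, 16-19}

Lex-smallest maximum matching: {(0,17), (2,4), (3,11), (5,14), (6,7), (8,12), (13,1), (16,19)}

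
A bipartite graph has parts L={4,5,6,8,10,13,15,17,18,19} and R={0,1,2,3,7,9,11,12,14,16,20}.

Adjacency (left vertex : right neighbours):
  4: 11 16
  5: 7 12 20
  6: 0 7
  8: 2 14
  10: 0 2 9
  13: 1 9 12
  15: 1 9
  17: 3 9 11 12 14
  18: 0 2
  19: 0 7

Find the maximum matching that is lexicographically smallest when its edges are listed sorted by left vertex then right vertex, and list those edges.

|M| = 10 (so the lex-smallest maximum matching has 10 edges)
process left vertices in ascending order; for each, take the smallest-labelled available neighbour that still permits 10 edges overall, or leave it unmatched if none does
lex-smallest matching: {4-11, 5-20, 6-0, 8-14, 10-9, 13-12, 15-1, 17-3, 18-2, 19-7}

Lex-smallest maximum matching: {(4,11), (5,20), (6,0), (8,14), (10,9), (13,12), (15,1), (17,3), (18,2), (19,7)}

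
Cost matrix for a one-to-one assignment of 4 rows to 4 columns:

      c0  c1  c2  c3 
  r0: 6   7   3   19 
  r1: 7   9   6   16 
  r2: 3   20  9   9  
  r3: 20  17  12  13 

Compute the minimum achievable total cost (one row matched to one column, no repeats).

optimal assignment: row0→col2 (cost 3), row1→col1 (cost 9), row2→col0 (cost 3), row3→col3 (cost 13)
total = 3 + 9 + 3 + 13 = 28

Minimum assignment cost: 28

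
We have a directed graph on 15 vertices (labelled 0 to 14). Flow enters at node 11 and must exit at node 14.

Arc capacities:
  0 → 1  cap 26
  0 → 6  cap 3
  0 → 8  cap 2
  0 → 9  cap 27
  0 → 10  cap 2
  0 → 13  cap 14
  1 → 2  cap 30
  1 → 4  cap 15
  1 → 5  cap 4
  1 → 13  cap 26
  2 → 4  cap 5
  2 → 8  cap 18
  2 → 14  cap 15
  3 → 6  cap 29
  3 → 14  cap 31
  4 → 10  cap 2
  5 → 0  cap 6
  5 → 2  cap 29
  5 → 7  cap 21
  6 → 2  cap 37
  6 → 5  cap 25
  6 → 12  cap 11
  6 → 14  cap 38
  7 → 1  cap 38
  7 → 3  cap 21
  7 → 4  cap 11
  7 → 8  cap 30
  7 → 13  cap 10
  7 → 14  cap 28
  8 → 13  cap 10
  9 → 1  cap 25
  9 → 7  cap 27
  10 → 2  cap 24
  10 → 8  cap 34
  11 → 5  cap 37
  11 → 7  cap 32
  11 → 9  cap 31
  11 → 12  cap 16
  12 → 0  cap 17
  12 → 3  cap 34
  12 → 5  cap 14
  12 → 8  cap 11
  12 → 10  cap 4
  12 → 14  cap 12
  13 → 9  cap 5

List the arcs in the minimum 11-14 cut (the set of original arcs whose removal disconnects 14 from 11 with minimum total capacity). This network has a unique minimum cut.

Min-cut arcs: {(0,6), (2,14), (7,3), (7,14), (11,12)} (total capacity 83)

augment #1: 11→7→14 push 28
augment #2: 11→12→14 push 12
augment #3: 11→5→2→14 push 15
augment #4: 11→7→3→14 push 4
augment #5: 11→12→3→14 push 4
augment #6: 11→5→0→6→14 push 3
augment #7: 11→5→7→3→14 push 17
max flow = 83; residual-reachable set from 11 gives S-side
cut edges (S→T): {(0,6), (2,14), (7,3), (7,14), (11,12)} total cap 83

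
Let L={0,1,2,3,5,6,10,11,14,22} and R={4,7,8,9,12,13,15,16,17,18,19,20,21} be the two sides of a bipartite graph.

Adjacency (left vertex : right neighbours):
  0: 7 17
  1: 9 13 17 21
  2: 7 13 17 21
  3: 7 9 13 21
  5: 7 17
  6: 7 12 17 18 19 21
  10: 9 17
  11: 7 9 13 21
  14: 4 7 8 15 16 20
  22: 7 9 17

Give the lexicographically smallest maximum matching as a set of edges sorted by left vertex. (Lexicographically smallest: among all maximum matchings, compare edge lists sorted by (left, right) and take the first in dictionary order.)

Lex-smallest maximum matching: {(0,7), (1,9), (2,13), (3,21), (5,17), (6,12), (14,4)}

|M| = 7 (so the lex-smallest maximum matching has 7 edges)
process left vertices in ascending order; for each, take the smallest-labelled available neighbour that still permits 7 edges overall, or leave it unmatched if none does
lex-smallest matching: {0-7, 1-9, 2-13, 3-21, 5-17, 6-12, 14-4}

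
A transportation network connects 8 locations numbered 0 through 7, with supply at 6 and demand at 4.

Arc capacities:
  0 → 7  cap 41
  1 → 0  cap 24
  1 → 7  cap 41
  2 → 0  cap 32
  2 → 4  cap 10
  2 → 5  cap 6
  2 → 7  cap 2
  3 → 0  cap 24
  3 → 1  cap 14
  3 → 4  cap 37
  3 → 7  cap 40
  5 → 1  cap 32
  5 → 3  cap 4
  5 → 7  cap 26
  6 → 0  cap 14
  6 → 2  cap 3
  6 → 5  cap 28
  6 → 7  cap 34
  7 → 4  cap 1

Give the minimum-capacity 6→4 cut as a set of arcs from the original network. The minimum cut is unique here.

augment #1: 6→2→4 push 3
augment #2: 6→7→4 push 1
augment #3: 6→5→3→4 push 4
max flow = 8; residual-reachable set from 6 gives S-side
cut edges (S→T): {(5,3), (6,2), (7,4)} total cap 8

Min-cut arcs: {(5,3), (6,2), (7,4)} (total capacity 8)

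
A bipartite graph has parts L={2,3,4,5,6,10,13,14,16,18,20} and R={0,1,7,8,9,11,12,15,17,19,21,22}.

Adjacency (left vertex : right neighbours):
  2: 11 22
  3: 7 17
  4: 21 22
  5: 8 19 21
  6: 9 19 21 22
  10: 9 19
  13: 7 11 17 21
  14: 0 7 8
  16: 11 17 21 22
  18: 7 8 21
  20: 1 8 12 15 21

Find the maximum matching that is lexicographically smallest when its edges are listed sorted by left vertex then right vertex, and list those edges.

|M| = 10 (so the lex-smallest maximum matching has 10 edges)
process left vertices in ascending order; for each, take the smallest-labelled available neighbour that still permits 10 edges overall, or leave it unmatched if none does
lex-smallest matching: {2-11, 3-7, 4-21, 5-8, 6-9, 10-19, 13-17, 14-0, 16-22, 20-1}

Lex-smallest maximum matching: {(2,11), (3,7), (4,21), (5,8), (6,9), (10,19), (13,17), (14,0), (16,22), (20,1)}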